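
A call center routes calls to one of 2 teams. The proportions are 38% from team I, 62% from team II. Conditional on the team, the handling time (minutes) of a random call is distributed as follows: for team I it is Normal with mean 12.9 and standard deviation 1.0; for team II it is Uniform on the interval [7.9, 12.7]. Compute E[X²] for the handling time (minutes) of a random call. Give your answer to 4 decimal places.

For each component E[X²] = Var + (mean)², giving I: 167.41; II: 108.01.
Overall E[X²] = 0.38·167.41 + 0.62·108.01 = 130.582.

130.5820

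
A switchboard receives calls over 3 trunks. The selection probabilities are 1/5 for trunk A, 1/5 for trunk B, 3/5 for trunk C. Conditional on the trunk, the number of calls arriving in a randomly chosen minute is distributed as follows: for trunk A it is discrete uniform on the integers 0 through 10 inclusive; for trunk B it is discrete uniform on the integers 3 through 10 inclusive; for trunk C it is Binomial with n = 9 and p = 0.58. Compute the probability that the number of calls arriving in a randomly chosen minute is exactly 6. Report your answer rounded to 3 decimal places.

Conditional on each trunk, P(X = 6): A: 0.0909091; B: 0.125; C: 0.236916.
By total probability, P(X = 6) = 0.2·0.0909091 + 0.2·0.125 + 0.6·0.236916 = 0.185332.

0.185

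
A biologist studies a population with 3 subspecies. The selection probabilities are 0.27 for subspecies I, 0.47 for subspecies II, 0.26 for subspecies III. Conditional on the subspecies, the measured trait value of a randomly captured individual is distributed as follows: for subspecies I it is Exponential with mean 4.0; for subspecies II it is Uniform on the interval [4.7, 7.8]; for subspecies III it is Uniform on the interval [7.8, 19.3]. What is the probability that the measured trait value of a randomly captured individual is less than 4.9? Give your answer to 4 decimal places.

Conditional on each subspecies, P(X < 4.9): I: 0.706242; II: 0.0645161; III: 0.
By total probability, P(X < 4.9) = 0.27·0.706242 + 0.47·0.0645161 + 0.26·0 = 0.221008.

0.2210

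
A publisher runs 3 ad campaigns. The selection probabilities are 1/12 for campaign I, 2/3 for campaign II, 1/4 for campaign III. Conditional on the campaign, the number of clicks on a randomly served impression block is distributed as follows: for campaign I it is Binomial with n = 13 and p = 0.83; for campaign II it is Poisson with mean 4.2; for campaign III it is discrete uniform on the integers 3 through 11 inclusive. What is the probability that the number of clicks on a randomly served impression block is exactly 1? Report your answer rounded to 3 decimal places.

Conditional on each campaign, P(X = 1): I: 6.28649e-09; II: 0.0629814; III: 0.
By total probability, P(X = 1) = 0.0833333·6.28649e-09 + 0.666667·0.0629814 + 0.25·0 = 0.0419876.

0.042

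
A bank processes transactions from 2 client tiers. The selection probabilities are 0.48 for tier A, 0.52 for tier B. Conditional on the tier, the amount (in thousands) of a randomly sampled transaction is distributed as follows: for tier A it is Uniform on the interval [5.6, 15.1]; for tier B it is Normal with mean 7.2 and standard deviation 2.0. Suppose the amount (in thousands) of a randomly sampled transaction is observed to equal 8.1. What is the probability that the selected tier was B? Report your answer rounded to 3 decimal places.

0.650

Likelihoods f(8.1 | ·): A: 0.105263; B: 0.180263.
Posterior ∝ prior × likelihood. Numerator for B: 0.52·0.180263 = 0.093737.
Normalizing constant: 0.48·0.105263 + 0.52·0.180263 = 0.144263.
P(B | observation) = 0.093737 / 0.144263 = 0.649763.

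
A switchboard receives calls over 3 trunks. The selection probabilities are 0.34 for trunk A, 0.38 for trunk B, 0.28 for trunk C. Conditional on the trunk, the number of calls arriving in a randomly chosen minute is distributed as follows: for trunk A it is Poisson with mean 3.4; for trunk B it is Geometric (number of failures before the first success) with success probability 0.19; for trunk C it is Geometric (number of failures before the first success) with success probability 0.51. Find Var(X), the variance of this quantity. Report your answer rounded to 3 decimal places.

Per component, A: μ=3.4, E[X²]=14.96; B: μ=4.26316, E[X²]=40.6122; C: μ=0.960784, E[X²]=2.807.
E[X] = 0.34·3.4 + 0.38·4.26316 + 0.28·0.960784 = 3.04502.
E[X²] = 0.34·14.96 + 0.38·40.6122 + 0.28·2.807 = 21.305.
Var(X) = E[X²] − (E[X])² = 21.305 − 9.27214 = 12.0328.

12.033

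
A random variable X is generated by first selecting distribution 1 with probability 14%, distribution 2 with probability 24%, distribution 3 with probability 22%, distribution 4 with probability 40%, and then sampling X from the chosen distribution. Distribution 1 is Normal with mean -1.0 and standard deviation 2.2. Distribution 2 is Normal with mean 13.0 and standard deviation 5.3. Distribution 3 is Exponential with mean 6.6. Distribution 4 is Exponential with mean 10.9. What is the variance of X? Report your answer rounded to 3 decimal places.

85.034

Per component, 1: μ=-1, E[X²]=5.84; 2: μ=13, E[X²]=197.09; 3: μ=6.6, E[X²]=87.12; 4: μ=10.9, E[X²]=237.62.
E[X] = 0.14·-1 + 0.24·13 + 0.22·6.6 + 0.4·10.9 = 8.792.
E[X²] = 0.14·5.84 + 0.24·197.09 + 0.22·87.12 + 0.4·237.62 = 162.334.
Var(X) = E[X²] − (E[X])² = 162.334 − 77.2993 = 85.0343.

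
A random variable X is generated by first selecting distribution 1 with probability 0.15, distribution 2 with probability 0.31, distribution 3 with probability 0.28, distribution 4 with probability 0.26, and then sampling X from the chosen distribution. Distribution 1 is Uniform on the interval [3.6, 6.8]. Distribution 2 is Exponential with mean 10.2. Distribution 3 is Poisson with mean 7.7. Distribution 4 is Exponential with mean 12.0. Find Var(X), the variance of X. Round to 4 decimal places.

77.3545

Per component, 1: μ=5.2, E[X²]=27.8933; 2: μ=10.2, E[X²]=208.08; 3: μ=7.7, E[X²]=66.99; 4: μ=12, E[X²]=288.
E[X] = 0.15·5.2 + 0.31·10.2 + 0.28·7.7 + 0.26·12 = 9.218.
E[X²] = 0.15·27.8933 + 0.31·208.08 + 0.28·66.99 + 0.26·288 = 162.326.
Var(X) = E[X²] − (E[X])² = 162.326 − 84.9715 = 77.3545.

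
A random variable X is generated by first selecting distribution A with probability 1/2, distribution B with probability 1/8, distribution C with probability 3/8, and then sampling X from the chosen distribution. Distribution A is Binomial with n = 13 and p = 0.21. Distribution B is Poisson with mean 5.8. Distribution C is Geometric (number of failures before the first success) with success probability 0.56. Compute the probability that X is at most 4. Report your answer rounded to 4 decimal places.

0.8493

Conditional on each component, P(X ≤ 4): A: 0.882736; B: 0.312718; C: 0.983508.
By total probability, P(X ≤ 4) = 0.5·0.882736 + 0.125·0.312718 + 0.375·0.983508 = 0.849274.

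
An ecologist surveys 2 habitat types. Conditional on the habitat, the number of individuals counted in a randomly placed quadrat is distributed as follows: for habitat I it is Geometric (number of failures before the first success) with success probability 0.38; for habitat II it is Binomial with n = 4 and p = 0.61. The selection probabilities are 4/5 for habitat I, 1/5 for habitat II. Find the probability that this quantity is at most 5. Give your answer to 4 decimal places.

Conditional on each habitat, P(X ≤ 5): I: 0.9432; II: 1.
By total probability, P(X ≤ 5) = 0.8·0.9432 + 0.2·1 = 0.95456.

0.9546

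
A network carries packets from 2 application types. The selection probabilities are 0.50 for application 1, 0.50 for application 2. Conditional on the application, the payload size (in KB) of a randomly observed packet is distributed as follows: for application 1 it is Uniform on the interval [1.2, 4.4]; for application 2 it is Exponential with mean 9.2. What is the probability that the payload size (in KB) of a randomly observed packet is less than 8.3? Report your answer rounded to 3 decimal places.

0.797

Conditional on each application, P(X < 8.3): 1: 1; 2: 0.594313.
By total probability, P(X < 8.3) = 0.5·1 + 0.5·0.594313 = 0.797157.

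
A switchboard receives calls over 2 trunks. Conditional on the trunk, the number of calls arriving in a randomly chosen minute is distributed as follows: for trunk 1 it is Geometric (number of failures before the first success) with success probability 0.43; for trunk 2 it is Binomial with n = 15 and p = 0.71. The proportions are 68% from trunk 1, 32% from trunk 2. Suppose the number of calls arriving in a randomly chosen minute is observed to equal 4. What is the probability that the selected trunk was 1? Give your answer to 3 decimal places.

0.996

Likelihoods P(X=4 | ·): 1: 0.0453908; 2: 0.000423198.
Posterior ∝ prior × likelihood. Numerator for 1: 0.68·0.0453908 = 0.0308657.
Normalizing constant: 0.68·0.0453908 + 0.32·0.000423198 = 0.0310012.
P(1 | observation) = 0.0308657 / 0.0310012 = 0.995632.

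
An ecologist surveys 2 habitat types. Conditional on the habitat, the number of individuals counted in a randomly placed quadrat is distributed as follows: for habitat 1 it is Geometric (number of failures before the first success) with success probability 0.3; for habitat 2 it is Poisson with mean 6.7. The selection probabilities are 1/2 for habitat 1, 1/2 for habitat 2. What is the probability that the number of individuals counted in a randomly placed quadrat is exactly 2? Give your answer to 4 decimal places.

0.0873

Conditional on each habitat, P(X = 2): 1: 0.147; 2: 0.0276278.
By total probability, P(X = 2) = 0.5·0.147 + 0.5·0.0276278 = 0.0873139.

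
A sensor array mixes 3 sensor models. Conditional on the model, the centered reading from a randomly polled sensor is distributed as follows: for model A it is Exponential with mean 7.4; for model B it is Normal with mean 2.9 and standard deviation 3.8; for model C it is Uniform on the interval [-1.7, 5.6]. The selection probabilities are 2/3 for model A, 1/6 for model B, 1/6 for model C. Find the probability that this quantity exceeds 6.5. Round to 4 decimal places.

Conditional on each model, P(X > 6.5): A: 0.415456; B: 0.171726; C: 0.
By total probability, P(X > 6.5) = 0.666667·0.415456 + 0.166667·0.171726 + 0.166667·0 = 0.305592.

0.3056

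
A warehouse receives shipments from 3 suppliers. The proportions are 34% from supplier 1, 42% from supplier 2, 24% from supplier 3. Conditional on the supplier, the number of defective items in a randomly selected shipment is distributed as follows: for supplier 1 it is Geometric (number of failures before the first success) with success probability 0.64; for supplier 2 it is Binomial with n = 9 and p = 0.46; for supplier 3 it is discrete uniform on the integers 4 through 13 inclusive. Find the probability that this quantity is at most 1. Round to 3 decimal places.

0.310

Conditional on each supplier, P(X ≤ 1): 1: 0.8704; 2: 0.0338373; 3: 0.
By total probability, P(X ≤ 1) = 0.34·0.8704 + 0.42·0.0338373 + 0.24·0 = 0.310148.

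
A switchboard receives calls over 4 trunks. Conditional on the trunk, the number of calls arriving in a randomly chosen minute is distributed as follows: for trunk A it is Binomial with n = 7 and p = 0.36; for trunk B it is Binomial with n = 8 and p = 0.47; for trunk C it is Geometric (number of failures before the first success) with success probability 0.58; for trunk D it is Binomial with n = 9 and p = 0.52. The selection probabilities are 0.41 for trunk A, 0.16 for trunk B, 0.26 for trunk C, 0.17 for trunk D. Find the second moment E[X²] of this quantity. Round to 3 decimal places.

For each component E[X²] = Var + (mean)², giving A: 7.9632; B: 16.1304; C: 1.77289; D: 24.1488.
Overall E[X²] = 0.41·7.9632 + 0.16·16.1304 + 0.26·1.77289 + 0.17·24.1488 = 10.412.

10.412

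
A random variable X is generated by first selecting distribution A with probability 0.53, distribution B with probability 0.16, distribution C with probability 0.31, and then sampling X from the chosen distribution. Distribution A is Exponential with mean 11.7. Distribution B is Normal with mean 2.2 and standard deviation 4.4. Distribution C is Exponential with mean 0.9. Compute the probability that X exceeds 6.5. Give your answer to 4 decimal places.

0.3306

Conditional on each component, P(X > 6.5): A: 0.573753; B: 0.164217; C: 0.000730178.
By total probability, P(X > 6.5) = 0.53·0.573753 + 0.16·0.164217 + 0.31·0.000730178 = 0.33059.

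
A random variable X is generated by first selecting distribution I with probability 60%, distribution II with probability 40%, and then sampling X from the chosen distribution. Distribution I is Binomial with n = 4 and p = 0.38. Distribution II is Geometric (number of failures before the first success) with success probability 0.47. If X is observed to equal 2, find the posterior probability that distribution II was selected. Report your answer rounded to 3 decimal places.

Likelihoods P(X=2 | ·): I: 0.333044; II: 0.132023.
Posterior ∝ prior × likelihood. Numerator for II: 0.4·0.132023 = 0.0528092.
Normalizing constant: 0.6·0.333044 + 0.4·0.132023 = 0.252636.
P(II | observation) = 0.0528092 / 0.252636 = 0.209033.

0.209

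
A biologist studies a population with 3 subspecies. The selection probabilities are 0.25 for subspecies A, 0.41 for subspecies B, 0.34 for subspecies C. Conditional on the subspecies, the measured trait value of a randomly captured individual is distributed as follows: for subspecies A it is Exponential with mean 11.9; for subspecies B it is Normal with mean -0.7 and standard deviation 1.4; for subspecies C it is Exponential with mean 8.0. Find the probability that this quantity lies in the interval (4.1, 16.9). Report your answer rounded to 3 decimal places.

0.279

Conditional on each subspecies, P(4.1 < X < 16.9): A: 0.466874; B: 0.000303383; C: 0.478061.
By total probability, P(4.1 < X < 16.9) = 0.25·0.466874 + 0.41·0.000303383 + 0.34·0.478061 = 0.279384.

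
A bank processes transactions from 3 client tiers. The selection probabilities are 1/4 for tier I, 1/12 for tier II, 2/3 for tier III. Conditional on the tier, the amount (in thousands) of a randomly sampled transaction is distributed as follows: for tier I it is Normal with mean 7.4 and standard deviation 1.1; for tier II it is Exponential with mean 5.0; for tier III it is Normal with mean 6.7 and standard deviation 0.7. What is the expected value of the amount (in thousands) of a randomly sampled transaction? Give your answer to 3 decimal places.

Component means — I: 7.4; II: 5; III: 6.7.
E[X] = 0.25·7.4 + 0.0833333·5 + 0.666667·6.7 = 6.73333.

6.733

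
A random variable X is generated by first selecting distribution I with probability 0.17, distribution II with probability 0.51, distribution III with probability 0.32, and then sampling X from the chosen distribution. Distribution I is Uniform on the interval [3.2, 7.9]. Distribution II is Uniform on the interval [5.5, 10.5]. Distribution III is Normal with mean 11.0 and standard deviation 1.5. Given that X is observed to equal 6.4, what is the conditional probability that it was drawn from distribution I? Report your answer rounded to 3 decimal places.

Likelihoods f(6.4 | ·): I: 0.212766; II: 0.2; III: 0.00241362.
Posterior ∝ prior × likelihood. Numerator for I: 0.17·0.212766 = 0.0361702.
Normalizing constant: 0.17·0.212766 + 0.51·0.2 + 0.32·0.00241362 = 0.138943.
P(I | observation) = 0.0361702 / 0.138943 = 0.260325.

0.260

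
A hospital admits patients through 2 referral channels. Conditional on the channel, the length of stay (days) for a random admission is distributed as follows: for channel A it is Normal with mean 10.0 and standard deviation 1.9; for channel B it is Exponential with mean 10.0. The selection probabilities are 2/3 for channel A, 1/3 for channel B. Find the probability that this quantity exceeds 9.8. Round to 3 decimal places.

Conditional on each channel, P(X > 9.8): A: 0.541917; B: 0.375311.
By total probability, P(X > 9.8) = 0.666667·0.541917 + 0.333333·0.375311 = 0.486381.

0.486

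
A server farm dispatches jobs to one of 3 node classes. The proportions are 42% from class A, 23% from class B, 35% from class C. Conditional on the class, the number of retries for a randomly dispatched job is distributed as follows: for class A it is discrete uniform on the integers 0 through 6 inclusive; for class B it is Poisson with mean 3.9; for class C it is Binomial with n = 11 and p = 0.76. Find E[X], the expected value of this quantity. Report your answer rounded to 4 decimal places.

Component means — A: 3; B: 3.9; C: 8.36.
E[X] = 0.42·3 + 0.23·3.9 + 0.35·8.36 = 5.083.

5.0830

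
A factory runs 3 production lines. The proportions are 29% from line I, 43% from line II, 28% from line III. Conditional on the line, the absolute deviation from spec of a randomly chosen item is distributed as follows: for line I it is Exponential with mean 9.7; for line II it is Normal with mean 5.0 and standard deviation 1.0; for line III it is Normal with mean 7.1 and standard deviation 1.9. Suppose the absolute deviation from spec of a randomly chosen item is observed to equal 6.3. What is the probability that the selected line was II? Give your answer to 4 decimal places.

0.5149

Likelihoods f(6.3 | ·): I: 0.0538469; II: 0.171369; III: 0.192158.
Posterior ∝ prior × likelihood. Numerator for II: 0.43·0.171369 = 0.0736885.
Normalizing constant: 0.29·0.0538469 + 0.43·0.171369 + 0.28·0.192158 = 0.143108.
P(II | observation) = 0.0736885 / 0.143108 = 0.514914.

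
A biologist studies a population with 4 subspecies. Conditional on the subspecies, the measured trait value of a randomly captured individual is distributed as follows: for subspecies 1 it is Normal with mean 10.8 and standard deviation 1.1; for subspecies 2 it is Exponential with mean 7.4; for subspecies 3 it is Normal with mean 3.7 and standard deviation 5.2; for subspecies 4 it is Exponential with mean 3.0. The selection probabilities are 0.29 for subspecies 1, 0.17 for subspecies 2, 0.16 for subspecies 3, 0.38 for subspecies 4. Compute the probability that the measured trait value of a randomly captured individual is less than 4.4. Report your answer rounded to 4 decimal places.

0.4571

Conditional on each subspecies, P(X < 4.4): 1: 2.97456e-09; 2: 0.448214; 3: 0.553542; 4: 0.769307.
By total probability, P(X < 4.4) = 0.29·2.97456e-09 + 0.17·0.448214 + 0.16·0.553542 + 0.38·0.769307 = 0.4571.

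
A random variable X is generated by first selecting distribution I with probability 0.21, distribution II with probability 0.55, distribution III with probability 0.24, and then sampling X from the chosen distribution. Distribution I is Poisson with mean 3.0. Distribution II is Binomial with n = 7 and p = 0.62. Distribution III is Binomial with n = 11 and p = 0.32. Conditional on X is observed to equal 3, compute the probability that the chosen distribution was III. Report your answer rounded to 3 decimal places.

Likelihoods P(X=3 | ·): I: 0.224042; II: 0.173931; III: 0.247175.
Posterior ∝ prior × likelihood. Numerator for III: 0.24·0.247175 = 0.0593221.
Normalizing constant: 0.21·0.224042 + 0.55·0.173931 + 0.24·0.247175 = 0.202033.
P(III | observation) = 0.0593221 / 0.202033 = 0.293626.

0.294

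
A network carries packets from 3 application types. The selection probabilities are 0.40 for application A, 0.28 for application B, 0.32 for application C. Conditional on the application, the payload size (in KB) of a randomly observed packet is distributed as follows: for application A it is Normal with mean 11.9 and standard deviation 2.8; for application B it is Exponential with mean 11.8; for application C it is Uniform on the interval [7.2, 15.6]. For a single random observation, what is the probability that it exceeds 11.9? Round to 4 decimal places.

Conditional on each application, P(X > 11.9): A: 0.5; B: 0.364775; C: 0.440476.
By total probability, P(X > 11.9) = 0.4·0.5 + 0.28·0.364775 + 0.32·0.440476 = 0.443089.

0.4431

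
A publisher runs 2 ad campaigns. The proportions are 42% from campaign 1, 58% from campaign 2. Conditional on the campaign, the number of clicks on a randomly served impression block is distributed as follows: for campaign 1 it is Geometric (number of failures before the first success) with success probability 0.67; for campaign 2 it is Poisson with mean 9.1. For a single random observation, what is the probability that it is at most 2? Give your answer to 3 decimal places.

Conditional on each campaign, P(X ≤ 2): 1: 0.964063; 2: 0.00575135.
By total probability, P(X ≤ 2) = 0.42·0.964063 + 0.58·0.00575135 = 0.408242.

0.408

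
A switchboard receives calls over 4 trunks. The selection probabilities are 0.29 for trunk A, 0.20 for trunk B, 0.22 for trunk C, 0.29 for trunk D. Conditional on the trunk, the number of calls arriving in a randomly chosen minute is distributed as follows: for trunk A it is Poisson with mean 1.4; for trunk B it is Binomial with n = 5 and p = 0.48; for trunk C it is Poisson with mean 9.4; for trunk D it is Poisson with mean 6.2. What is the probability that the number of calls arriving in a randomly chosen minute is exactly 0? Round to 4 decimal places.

0.0797

Conditional on each trunk, P(X = 0): A: 0.246597; B: 0.0380204; C: 8.27241e-05; D: 0.00202943.
By total probability, P(X = 0) = 0.29·0.246597 + 0.2·0.0380204 + 0.22·8.27241e-05 + 0.29·0.00202943 = 0.0797239.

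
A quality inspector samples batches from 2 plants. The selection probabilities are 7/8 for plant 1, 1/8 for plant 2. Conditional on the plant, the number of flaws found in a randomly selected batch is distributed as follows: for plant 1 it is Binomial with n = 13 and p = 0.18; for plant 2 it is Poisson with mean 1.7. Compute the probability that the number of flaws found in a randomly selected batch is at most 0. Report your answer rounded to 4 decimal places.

0.0891

Conditional on each plant, P(X ≤ 0): 1: 0.0757844; 2: 0.182684.
By total probability, P(X ≤ 0) = 0.875·0.0757844 + 0.125·0.182684 = 0.0891468.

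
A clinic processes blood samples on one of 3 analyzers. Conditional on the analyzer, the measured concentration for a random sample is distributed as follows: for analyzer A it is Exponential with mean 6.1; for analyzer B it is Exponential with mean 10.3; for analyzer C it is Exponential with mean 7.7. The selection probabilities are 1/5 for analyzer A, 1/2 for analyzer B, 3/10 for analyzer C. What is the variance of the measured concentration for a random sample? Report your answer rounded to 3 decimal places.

81.206

Per component, A: μ=6.1, E[X²]=74.42; B: μ=10.3, E[X²]=212.18; C: μ=7.7, E[X²]=118.58.
E[X] = 0.2·6.1 + 0.5·10.3 + 0.3·7.7 = 8.68.
E[X²] = 0.2·74.42 + 0.5·212.18 + 0.3·118.58 = 156.548.
Var(X) = E[X²] − (E[X])² = 156.548 − 75.3424 = 81.2056.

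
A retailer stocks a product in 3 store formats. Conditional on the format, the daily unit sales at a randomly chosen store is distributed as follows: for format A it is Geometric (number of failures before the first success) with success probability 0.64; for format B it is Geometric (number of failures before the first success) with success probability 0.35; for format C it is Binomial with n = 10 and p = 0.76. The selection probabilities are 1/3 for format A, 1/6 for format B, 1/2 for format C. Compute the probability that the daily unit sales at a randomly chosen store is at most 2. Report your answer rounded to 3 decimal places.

Conditional on each format, P(X ≤ 2): A: 0.953344; B: 0.725375; C: 0.00030682.
By total probability, P(X ≤ 2) = 0.333333·0.953344 + 0.166667·0.725375 + 0.5·0.00030682 = 0.438831.

0.439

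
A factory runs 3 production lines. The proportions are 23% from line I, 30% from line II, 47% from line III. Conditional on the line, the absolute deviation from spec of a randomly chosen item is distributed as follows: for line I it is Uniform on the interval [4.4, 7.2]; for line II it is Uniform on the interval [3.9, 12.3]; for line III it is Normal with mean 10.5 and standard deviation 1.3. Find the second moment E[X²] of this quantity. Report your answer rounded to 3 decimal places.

81.946

For each component E[X²] = Var + (mean)², giving I: 34.2933; II: 71.49; III: 111.94.
Overall E[X²] = 0.23·34.2933 + 0.3·71.49 + 0.47·111.94 = 81.9463.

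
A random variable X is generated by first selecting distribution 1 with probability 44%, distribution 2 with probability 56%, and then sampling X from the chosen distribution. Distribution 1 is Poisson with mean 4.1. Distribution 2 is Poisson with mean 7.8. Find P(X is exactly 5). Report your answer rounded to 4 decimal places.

0.1256

Conditional on each component, P(X = 5): 1: 0.160004; 2: 0.0985814.
By total probability, P(X = 5) = 0.44·0.160004 + 0.56·0.0985814 = 0.125607.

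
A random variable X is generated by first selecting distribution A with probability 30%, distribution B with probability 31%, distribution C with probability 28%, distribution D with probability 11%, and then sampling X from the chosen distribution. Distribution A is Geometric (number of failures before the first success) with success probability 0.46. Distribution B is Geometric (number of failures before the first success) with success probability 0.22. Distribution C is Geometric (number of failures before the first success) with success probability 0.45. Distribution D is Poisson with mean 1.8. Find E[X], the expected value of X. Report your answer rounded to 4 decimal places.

Component means — A: 1.17391; B: 3.54545; C: 1.22222; D: 1.8.
E[X] = 0.3·1.17391 + 0.31·3.54545 + 0.28·1.22222 + 0.11·1.8 = 1.99149.

1.9915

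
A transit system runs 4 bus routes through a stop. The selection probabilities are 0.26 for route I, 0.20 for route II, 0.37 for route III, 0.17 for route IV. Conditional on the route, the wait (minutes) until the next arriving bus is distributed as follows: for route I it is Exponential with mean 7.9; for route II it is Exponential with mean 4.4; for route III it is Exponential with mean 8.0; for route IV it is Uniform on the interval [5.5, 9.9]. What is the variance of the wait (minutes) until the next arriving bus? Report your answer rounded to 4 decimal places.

46.0276

Per component, I: μ=7.9, E[X²]=124.82; II: μ=4.4, E[X²]=38.72; III: μ=8, E[X²]=128; IV: μ=7.7, E[X²]=60.9033.
E[X] = 0.26·7.9 + 0.2·4.4 + 0.37·8 + 0.17·7.7 = 7.203.
E[X²] = 0.26·124.82 + 0.2·38.72 + 0.37·128 + 0.17·60.9033 = 97.9108.
Var(X) = E[X²] − (E[X])² = 97.9108 − 51.8832 = 46.0276.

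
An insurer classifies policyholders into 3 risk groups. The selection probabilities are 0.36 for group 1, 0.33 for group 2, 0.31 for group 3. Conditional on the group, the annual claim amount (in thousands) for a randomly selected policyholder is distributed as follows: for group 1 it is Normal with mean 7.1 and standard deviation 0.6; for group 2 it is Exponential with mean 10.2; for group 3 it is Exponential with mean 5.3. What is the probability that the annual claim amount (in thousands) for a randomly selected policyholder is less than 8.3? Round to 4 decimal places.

Conditional on each group, P(X < 8.3): 1: 0.97725; 2: 0.556796; 3: 0.791129.
By total probability, P(X < 8.3) = 0.36·0.97725 + 0.33·0.556796 + 0.31·0.791129 = 0.780803.

0.7808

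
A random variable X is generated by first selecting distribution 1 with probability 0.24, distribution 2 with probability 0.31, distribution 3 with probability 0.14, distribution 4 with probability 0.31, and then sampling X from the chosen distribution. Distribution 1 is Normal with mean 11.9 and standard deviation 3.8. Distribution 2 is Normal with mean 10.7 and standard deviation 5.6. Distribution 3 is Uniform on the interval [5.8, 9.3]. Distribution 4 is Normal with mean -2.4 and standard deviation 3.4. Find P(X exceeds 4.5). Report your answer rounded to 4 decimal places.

0.6488

Conditional on each component, P(X > 4.5): 1: 0.974255; 2: 0.865884; 3: 1; 4: 0.0212082.
By total probability, P(X > 4.5) = 0.24·0.974255 + 0.31·0.865884 + 0.14·1 + 0.31·0.0212082 = 0.64882.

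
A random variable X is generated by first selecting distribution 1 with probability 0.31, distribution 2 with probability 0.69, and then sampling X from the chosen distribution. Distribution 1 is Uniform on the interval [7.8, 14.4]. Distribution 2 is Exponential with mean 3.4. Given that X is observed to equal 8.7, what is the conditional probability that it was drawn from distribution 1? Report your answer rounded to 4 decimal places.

Likelihoods f(8.7 | ·): 1: 0.151515; 2: 0.0227635.
Posterior ∝ prior × likelihood. Numerator for 1: 0.31·0.151515 = 0.0469697.
Normalizing constant: 0.31·0.151515 + 0.69·0.0227635 = 0.0626765.
P(1 | observation) = 0.0469697 / 0.0626765 = 0.749399.

0.7494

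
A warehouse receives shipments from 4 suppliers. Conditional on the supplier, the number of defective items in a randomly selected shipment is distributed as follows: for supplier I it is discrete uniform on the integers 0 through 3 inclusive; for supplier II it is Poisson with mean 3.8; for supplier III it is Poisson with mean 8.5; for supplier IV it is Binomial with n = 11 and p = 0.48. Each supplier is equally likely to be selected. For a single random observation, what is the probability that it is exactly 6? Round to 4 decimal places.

Conditional on each supplier, P(X = 6): I: 0; II: 0.0935513; III: 0.106581; IV: 0.214836.
By total probability, P(X = 6) = 0.25·0 + 0.25·0.0935513 + 0.25·0.106581 + 0.25·0.214836 = 0.103742.

0.1037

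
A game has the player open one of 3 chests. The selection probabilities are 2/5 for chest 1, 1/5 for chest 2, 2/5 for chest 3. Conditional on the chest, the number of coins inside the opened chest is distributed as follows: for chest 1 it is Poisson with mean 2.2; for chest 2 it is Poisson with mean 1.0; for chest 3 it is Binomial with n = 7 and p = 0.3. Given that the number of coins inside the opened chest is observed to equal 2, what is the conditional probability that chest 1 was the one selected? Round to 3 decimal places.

Likelihoods P(X=2 | ·): 1: 0.268144; 2: 0.18394; 3: 0.317652.
Posterior ∝ prior × likelihood. Numerator for 1: 0.4·0.268144 = 0.107257.
Normalizing constant: 0.4·0.268144 + 0.2·0.18394 + 0.4·0.317652 = 0.271106.
P(1 | observation) = 0.107257 / 0.271106 = 0.395629.

0.396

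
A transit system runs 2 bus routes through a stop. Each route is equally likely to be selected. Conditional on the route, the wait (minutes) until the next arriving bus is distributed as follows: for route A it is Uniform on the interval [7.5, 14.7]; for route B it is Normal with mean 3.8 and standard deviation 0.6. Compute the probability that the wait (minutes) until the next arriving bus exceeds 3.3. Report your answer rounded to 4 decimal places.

Conditional on each route, P(X > 3.3): A: 1; B: 0.797672.
By total probability, P(X > 3.3) = 0.5·1 + 0.5·0.797672 = 0.898836.

0.8988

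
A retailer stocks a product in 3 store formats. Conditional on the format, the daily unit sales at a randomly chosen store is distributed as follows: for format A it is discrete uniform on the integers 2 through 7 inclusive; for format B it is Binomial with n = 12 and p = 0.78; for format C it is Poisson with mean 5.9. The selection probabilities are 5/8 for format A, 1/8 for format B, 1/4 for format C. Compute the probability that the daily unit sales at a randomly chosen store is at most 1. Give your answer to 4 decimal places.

0.0047

Conditional on each format, P(X ≤ 1): A: 0; B: 5.59777e-07; C: 0.0189022.
By total probability, P(X ≤ 1) = 0.625·0 + 0.125·5.59777e-07 + 0.25·0.0189022 = 0.00472561.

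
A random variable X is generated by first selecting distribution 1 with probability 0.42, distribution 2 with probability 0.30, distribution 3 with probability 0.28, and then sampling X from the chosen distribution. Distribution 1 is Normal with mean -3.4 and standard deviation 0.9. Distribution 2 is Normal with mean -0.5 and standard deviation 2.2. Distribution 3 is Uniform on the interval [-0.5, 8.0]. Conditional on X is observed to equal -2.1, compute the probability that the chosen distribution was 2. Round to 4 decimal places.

0.3890

Likelihoods f(-2.1 | ·): 1: 0.156173; 2: 0.139198; 3: 0.
Posterior ∝ prior × likelihood. Numerator for 2: 0.3·0.139198 = 0.0417594.
Normalizing constant: 0.42·0.156173 + 0.3·0.139198 + 0.28·0 = 0.107352.
P(2 | observation) = 0.0417594 / 0.107352 = 0.388994.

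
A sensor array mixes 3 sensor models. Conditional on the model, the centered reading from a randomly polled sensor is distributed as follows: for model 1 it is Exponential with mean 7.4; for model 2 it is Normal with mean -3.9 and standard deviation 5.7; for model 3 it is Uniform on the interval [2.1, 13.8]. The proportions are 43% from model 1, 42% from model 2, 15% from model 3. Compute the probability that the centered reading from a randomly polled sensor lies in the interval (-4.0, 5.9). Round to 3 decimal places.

0.480

Conditional on each model, P(-4.0 < X < 5.9): 1: 0.549455; 2: 0.464219; 3: 0.324786.
By total probability, P(-4.0 < X < 5.9) = 0.43·0.549455 + 0.42·0.464219 + 0.15·0.324786 = 0.479955.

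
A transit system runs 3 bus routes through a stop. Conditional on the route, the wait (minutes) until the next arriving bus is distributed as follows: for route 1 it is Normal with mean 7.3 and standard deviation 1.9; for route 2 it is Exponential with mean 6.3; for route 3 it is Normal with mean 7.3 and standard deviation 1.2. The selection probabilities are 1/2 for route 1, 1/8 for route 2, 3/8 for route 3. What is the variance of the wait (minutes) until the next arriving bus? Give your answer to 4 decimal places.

7.4156

Per component, 1: μ=7.3, E[X²]=56.9; 2: μ=6.3, E[X²]=79.38; 3: μ=7.3, E[X²]=54.73.
E[X] = 0.5·7.3 + 0.125·6.3 + 0.375·7.3 = 7.175.
E[X²] = 0.5·56.9 + 0.125·79.38 + 0.375·54.73 = 58.8962.
Var(X) = E[X²] − (E[X])² = 58.8962 − 51.4806 = 7.41562.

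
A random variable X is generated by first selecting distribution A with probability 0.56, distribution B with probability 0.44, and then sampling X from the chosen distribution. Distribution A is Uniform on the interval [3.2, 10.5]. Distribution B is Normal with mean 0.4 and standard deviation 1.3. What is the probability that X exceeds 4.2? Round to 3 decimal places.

0.484

Conditional on each component, P(X > 4.2): A: 0.863014; B: 0.00173295.
By total probability, P(X > 4.2) = 0.56·0.863014 + 0.44·0.00173295 = 0.48405.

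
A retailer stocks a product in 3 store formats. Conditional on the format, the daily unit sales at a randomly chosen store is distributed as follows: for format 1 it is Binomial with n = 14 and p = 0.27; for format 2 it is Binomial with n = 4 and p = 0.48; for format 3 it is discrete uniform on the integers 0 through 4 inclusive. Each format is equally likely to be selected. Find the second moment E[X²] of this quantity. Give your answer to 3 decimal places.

9.244

For each component E[X²] = Var + (mean)², giving 1: 17.0478; 2: 4.6848; 3: 6.
Overall E[X²] = 0.333333·17.0478 + 0.333333·4.6848 + 0.333333·6 = 9.2442.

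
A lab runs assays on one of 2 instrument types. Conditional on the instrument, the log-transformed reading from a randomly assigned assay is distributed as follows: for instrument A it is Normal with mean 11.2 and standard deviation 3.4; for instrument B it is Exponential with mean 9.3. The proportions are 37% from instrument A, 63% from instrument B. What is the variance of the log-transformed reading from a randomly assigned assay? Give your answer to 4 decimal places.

Per component, A: μ=11.2, E[X²]=137; B: μ=9.3, E[X²]=172.98.
E[X] = 0.37·11.2 + 0.63·9.3 = 10.003.
E[X²] = 0.37·137 + 0.63·172.98 = 159.667.
Var(X) = E[X²] − (E[X])² = 159.667 − 100.06 = 59.6074.

59.6074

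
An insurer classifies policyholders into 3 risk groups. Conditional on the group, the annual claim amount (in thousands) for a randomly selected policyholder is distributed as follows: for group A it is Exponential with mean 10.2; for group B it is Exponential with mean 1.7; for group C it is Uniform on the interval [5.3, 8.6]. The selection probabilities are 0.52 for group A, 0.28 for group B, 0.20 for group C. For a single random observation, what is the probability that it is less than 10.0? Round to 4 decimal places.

0.8041

Conditional on each group, P(X < 10.0): A: 0.624836; B: 0.997212; C: 1.
By total probability, P(X < 10.0) = 0.52·0.624836 + 0.28·0.997212 + 0.2·1 = 0.804134.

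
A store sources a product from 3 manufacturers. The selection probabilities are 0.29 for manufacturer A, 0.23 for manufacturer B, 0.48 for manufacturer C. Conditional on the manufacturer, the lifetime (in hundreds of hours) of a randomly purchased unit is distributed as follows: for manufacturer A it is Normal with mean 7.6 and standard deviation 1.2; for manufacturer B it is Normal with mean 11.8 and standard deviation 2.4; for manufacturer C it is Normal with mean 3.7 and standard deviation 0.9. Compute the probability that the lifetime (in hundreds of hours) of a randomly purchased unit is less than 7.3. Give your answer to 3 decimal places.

Conditional on each manufacturer, P(X < 7.3): A: 0.401294; B: 0.0303964; C: 0.999968.
By total probability, P(X < 7.3) = 0.29·0.401294 + 0.23·0.0303964 + 0.48·0.999968 = 0.603351.

0.603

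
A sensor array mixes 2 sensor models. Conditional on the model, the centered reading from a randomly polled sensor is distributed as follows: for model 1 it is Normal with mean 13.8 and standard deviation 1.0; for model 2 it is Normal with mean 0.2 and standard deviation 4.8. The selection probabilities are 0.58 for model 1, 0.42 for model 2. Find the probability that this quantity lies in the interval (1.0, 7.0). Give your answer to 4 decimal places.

Conditional on each model, P(1.0 < X < 7.0): 1: 5.23098e-12; 2: 0.355526.
By total probability, P(1.0 < X < 7.0) = 0.58·5.23098e-12 + 0.42·0.355526 = 0.149321.

0.1493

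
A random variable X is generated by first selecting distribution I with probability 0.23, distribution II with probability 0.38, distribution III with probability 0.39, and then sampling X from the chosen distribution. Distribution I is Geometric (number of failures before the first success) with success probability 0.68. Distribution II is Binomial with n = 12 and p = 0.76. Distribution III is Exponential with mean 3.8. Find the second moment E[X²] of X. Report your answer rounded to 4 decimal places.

43.9113

For each component E[X²] = Var + (mean)², giving I: 0.913495; II: 85.3632; III: 28.88.
Overall E[X²] = 0.23·0.913495 + 0.38·85.3632 + 0.39·28.88 = 43.9113.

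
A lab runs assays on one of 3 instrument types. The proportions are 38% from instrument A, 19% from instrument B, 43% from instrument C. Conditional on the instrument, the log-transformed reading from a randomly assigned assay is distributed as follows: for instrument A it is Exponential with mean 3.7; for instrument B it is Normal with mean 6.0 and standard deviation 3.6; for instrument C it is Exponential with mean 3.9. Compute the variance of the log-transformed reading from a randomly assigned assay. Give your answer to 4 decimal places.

Per component, A: μ=3.7, E[X²]=27.38; B: μ=6, E[X²]=48.96; C: μ=3.9, E[X²]=30.42.
E[X] = 0.38·3.7 + 0.19·6 + 0.43·3.9 = 4.223.
E[X²] = 0.38·27.38 + 0.19·48.96 + 0.43·30.42 = 32.7874.
Var(X) = E[X²] − (E[X])² = 32.7874 − 17.8337 = 14.9537.

14.9537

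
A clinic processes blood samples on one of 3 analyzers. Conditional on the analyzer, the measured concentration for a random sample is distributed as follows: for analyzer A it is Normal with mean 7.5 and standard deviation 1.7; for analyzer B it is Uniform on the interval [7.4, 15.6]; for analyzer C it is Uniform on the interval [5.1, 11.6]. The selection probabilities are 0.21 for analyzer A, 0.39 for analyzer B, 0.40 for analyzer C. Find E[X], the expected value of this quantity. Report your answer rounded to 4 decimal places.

Component means — A: 7.5; B: 11.5; C: 8.35.
E[X] = 0.21·7.5 + 0.39·11.5 + 0.4·8.35 = 9.4.

9.4000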